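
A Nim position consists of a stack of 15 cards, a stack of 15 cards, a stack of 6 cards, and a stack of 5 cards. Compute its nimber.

Bitwise XOR of the heap sizes:
  1111  (15)
  1111  (15)
  0110  (6)
  0101  (5)
  ----
  0011  (3)

3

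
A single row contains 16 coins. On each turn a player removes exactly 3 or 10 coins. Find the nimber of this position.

Grundy values for subtraction set {3, 10}:
k:     0  1  2  3  4  5  6  7  8  9 10 11 12 13 14 15 16
g(k):  0  0  0  1  1  1  0  0  0  1  1  1  2  0  0  0  1
So g(16) = 1.

1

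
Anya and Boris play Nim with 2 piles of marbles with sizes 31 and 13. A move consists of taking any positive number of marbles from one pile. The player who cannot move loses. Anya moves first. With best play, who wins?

Bitwise XOR of the heap sizes:
  11111  (31)
  01101  (13)
  -----
  10010  (18)
The nim-sum is 18 ≠ 0, so this is an N-position: the player to move can win; Anya has a winning move.

Anya wins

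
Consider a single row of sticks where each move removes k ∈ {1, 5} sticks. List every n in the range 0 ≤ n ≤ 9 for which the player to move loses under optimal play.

0, 2, 4, 6, 8

Build the Grundy sequence with g(k) = mex{g(k−s) : s ∈ {1, 5}, s ≤ k}:
g(0) = mex{} = 0
g(1) = mex{0} = 1
g(2) = mex{1} = 0
g(3) = mex{0} = 1
g(4) = mex{1} = 0
g(5) = mex{0} = 1
g(6) = mex{1} = 0
g(7) = mex{0} = 1
g(8) = mex{1} = 0
g(9) = mex{0} = 1
The P-positions (g = 0) in 0..9 are 0, 2, 4, 6, 8.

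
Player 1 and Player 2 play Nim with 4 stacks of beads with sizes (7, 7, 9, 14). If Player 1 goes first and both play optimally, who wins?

Compute the nim-sum pairwise:
7 ⊕ 7 = 0
0 ⊕ 9 = 9
9 ⊕ 14 = 7
The nim-sum is 7 ≠ 0, so this is an N-position: the player to move can win; Player 1 has a winning move.

Player 1 wins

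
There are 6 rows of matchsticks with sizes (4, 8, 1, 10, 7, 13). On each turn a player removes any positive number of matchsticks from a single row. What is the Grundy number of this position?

13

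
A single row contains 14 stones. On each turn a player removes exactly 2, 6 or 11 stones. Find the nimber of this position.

3

Build the Grundy sequence with g(k) = mex{g(k−s) : s ∈ {2, 6, 11}, s ≤ k}:
k:     0  1  2  3  4  5  6  7  8  9 10 11 12 13 14
g(k):  0  0  1  1  0  0  1  1  0  0  1  1  2  0  3
So g(14) = 3.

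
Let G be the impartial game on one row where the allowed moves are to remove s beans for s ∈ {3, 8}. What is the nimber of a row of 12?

0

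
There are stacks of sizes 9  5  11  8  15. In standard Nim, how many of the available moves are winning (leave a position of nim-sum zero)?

0

Nim-sum: 9 XOR 5 XOR 11 XOR 8 XOR 15 = 0.
The nim-sum is already 0, so every move leaves a nonzero nim-sum — there are no winning moves.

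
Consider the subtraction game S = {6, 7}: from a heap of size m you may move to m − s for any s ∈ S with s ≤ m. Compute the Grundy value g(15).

0

Compute g(0), g(1), … for moves {6, 7}:
k:     0  1  2  3  4  5  6  7  8  9 10 11 12 13 14 15
g(k):  0  0  0  0  0  0  1  1  1  1  1  1  2  0  0  0
So g(15) = 0.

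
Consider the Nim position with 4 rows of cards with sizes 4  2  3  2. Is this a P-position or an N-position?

Compute the nim-sum pairwise:
4 ^ 2 = 6
6 ^ 3 = 5
5 ^ 2 = 7
The nim-sum is 7 ≠ 0, so this is an N-position: the player to move can win.

N-position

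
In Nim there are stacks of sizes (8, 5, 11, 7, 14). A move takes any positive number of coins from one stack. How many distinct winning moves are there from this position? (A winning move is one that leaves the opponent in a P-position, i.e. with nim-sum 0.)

Nim-sum: 8 ^ 5 ^ 11 ^ 7 ^ 14 = 15.
The overall nim-sum is X = 15. A stack of size p has a winning move iff p XOR X < p (reduce it to p XOR X).
  8: 8 XOR 15 = 7 < 8 — winning move (to 7).
  5: 5 XOR 15 = 10 ≥ 5 — no move.
  11: 11 XOR 15 = 4 < 11 — winning move (to 4).
  7: 7 XOR 15 = 8 ≥ 7 — no move.
  14: 14 XOR 15 = 1 < 14 — winning move (to 1).
That gives 3 winning moves.

3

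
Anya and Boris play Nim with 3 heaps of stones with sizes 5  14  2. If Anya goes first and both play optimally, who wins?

Nim-sum: 5 XOR 14 XOR 2 = 9.
The nim-sum is 9 ≠ 0, so this is an N-position: the player to move can win; Anya has a winning move.

Anya wins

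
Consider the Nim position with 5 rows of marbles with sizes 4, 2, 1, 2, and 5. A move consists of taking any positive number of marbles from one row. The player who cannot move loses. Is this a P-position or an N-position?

P-position

In binary:
  100  (4)
  010  (2)
  001  (1)
  010  (2)
  101  (5)
  ---
  000  (0)
The nim-sum is 0, so this is a P-position: the player to move is in a losing position under optimal play.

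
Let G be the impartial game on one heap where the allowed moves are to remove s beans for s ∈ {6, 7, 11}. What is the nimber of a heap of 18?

Grundy values for subtraction set {6, 7, 11}:
k:     0  1  2  3  4  5  6  7  8  9 10 11 12 13 14 15 16 17 18
g(k):  0  0  0  0  0  0  1  1  1  1  1  1  2  2  2  2  2  0  0
So g(18) = 0.

0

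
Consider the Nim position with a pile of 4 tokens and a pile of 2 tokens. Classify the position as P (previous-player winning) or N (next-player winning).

Compute the nim-sum pairwise:
4 ^ 2 = 6
The nim-sum is 6 ≠ 0, so this is an N-position: the player to move can win.

N-position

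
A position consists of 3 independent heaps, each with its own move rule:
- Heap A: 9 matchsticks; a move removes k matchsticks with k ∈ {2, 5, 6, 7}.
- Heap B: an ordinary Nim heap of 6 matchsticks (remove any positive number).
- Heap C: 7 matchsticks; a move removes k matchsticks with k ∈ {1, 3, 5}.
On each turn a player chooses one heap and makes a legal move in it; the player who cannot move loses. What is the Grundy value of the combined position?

5

Build the Grundy sequence for heap A with g(k) = mex{g(k−s) : s ∈ {2, 5, 6, 7}, s ≤ k}:
g(0) = mex{} = 0
g(1) = mex{} = 0
g(2) = mex{0} = 1
g(3) = mex{0} = 1
g(4) = mex{1} = 0
g(5) = mex{0,1} = 2
g(6) = mex{0} = 1
g(7) = mex{0,1,2} = 3
g(8) = mex{0,1} = 2
g(9) = mex{0,1,3} = 2
So g(9) = 2.
Heap B is a plain Nim heap of size 6, so its Grundy value is 6.
Build the Grundy sequence for heap C with g(k) = mex{g(k−s) : s ∈ {1, 3, 5}, s ≤ k}:
g(0) = mex{} = 0
g(1) = mex{0} = 1
g(2) = mex{1} = 0
g(3) = mex{0} = 1
g(4) = mex{1} = 0
g(5) = mex{0} = 1
g(6) = mex{1} = 0
g(7) = mex{0} = 1
So g(7) = 1.
By the Sprague-Grundy theorem, the Grundy value of a sum of independent games is the XOR of the component values.
Combined value = 2 ⊕ 6 ⊕ 1 = 5.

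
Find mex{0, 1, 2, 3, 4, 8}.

The values 0, 1, 2, 3, 4 are all present; 5 is the first non-negative integer missing from the set.

5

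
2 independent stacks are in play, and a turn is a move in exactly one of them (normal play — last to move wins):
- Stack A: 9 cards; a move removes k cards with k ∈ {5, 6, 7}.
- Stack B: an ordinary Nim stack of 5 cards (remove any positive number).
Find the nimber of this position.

4

Grundy values for stack A (subtraction set {5, 6, 7}):
k:     0  1  2  3  4  5  6  7  8  9
g(k):  0  0  0  0  0  1  1  1  1  1
So g(9) = 1.
Stack B is a plain Nim stack of size 5, so its Grundy value is 5.
By the Sprague-Grundy theorem, the Grundy value of a sum of independent games is the XOR of the component values.
Combined value = 1 ⊕ 5 = 4.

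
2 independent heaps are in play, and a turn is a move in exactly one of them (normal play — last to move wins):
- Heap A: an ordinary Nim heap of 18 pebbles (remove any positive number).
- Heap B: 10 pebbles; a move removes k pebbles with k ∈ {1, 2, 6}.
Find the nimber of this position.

Heap A is a plain Nim heap of size 18, so its Grundy value is 18.
Build the Grundy sequence for heap B with g(k) = mex{g(k−s) : s ∈ {1, 2, 6}, s ≤ k}:
g(0) = mex{} = 0
g(1) = mex{0} = 1
g(2) = mex{0,1} = 2
g(3) = mex{1,2} = 0
g(4) = mex{0,2} = 1
g(5) = mex{0,1} = 2
g(6) = mex{0,1,2} = 3
g(7) = mex{1,2,3} = 0
g(8) = mex{0,2,3} = 1
g(9) = mex{0,1} = 2
g(10) = mex{1,2} = 0
So g(10) = 0.
By the Sprague-Grundy theorem, the Grundy value of a sum of independent games is the XOR of the component values.
Combined value = 18 XOR 0 = 18.

18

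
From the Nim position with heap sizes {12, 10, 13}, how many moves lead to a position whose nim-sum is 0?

3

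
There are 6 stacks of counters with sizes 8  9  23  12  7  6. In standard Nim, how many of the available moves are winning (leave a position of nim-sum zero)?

1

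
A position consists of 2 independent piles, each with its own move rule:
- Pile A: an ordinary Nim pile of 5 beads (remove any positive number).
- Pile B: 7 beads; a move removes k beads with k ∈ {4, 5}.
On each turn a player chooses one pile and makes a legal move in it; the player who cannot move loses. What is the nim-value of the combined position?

Pile A is a plain Nim pile of size 5, so its Grundy value is 5.
Grundy values for pile B (subtraction set {4, 5}):
g(0) = mex{} = 0
g(1) = mex{} = 0
g(2) = mex{} = 0
g(3) = mex{} = 0
g(4) = mex{0} = 1
g(5) = mex{0} = 1
g(6) = mex{0} = 1
g(7) = mex{0} = 1
So g(7) = 1.
By the Sprague-Grundy theorem, the Grundy value of a sum of independent games is the XOR of the component values.
Combined value = 5 XOR 1 = 4.

4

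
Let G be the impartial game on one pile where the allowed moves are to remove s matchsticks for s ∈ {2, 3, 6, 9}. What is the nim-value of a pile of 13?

0

Compute g(0), g(1), … for moves {2, 3, 6, 9}:
g(0) = mex{} = 0
g(1) = mex{} = 0
g(2) = mex{0} = 1
g(3) = mex{0} = 1
g(4) = mex{0,1} = 2
g(5) = mex{1} = 0
g(6) = mex{0,1,2} = 3
g(7) = mex{0,2} = 1
g(8) = mex{0,1,3} = 2
g(9) = mex{0,1,3} = 2
g(10) = mex{0,1,2} = 3
g(11) = mex{0,1,2} = 3
g(12) = mex{1,2,3} = 0
g(13) = mex{1,2,3} = 0
So g(13) = 0.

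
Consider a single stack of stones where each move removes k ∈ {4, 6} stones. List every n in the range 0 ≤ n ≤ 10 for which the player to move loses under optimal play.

0, 1, 2, 3, 10

Compute g(0), g(1), … for moves {4, 6}:
k:     0  1  2  3  4  5  6  7  8  9 10
g(k):  0  0  0  0  1  1  1  1  2  2  0
The P-positions (g = 0) in 0..10 are 0, 1, 2, 3, 10.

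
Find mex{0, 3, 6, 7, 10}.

1

0 is in the set but 1 is not, so the mex is 1.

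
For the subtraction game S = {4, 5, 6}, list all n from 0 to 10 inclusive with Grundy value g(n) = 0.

Compute g(0), g(1), … for moves {4, 5, 6}:
k:     0  1  2  3  4  5  6  7  8  9 10
g(k):  0  0  0  0  1  1  1  1  2  2  0
The P-positions (g = 0) in 0..10 are 0, 1, 2, 3, 10.

0, 1, 2, 3, 10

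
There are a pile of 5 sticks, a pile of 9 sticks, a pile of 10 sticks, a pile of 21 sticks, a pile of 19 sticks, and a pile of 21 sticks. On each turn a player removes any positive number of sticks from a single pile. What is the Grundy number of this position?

Nim-sum: 5 XOR 9 XOR 10 XOR 21 XOR 19 XOR 21 = 21.

21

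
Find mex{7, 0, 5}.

0 is in the set but 1 is not, so the mex is 1.

1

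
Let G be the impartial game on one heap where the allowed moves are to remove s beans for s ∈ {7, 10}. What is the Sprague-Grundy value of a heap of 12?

1

Build the Grundy sequence with g(k) = mex{g(k−s) : s ∈ {7, 10}, s ≤ k}:
k:     0  1  2  3  4  5  6  7  8  9 10 11 12
g(k):  0  0  0  0  0  0  0  1  1  1  1  1  1
So g(12) = 1.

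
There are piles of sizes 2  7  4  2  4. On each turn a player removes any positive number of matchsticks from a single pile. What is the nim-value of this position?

7

Nim-sum: 2 ^ 7 ^ 4 ^ 2 ^ 4 = 7.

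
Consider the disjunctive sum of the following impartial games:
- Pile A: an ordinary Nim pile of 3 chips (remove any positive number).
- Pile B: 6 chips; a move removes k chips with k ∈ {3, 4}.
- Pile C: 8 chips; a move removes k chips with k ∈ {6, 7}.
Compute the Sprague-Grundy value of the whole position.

Pile A is a plain Nim pile of size 3, so its Grundy value is 3.
For pile B, compute g(0), g(1), … with moves {3, 4}:
g(0) = mex{} = 0
g(1) = mex{} = 0
g(2) = mex{} = 0
g(3) = mex{0} = 1
g(4) = mex{0} = 1
g(5) = mex{0} = 1
g(6) = mex{0,1} = 2
So g(6) = 2.
Build the Grundy sequence for pile C with g(k) = mex{g(k−s) : s ∈ {6, 7}, s ≤ k}:
g(0) = mex{} = 0
g(1) = mex{} = 0
g(2) = mex{} = 0
g(3) = mex{} = 0
g(4) = mex{} = 0
g(5) = mex{} = 0
g(6) = mex{0} = 1
g(7) = mex{0} = 1
g(8) = mex{0} = 1
So g(8) = 1.
The value of a disjunctive sum is the nim-sum of the parts.
Combined value = 3 ⊕ 2 ⊕ 1 = 0.

0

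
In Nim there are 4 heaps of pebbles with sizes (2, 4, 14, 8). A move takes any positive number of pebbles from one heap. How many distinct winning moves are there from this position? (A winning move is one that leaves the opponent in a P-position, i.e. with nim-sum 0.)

0

Compute the nim-sum pairwise:
2 ^ 4 = 6
6 ^ 14 = 8
8 ^ 8 = 0
The nim-sum is already 0, so every move leaves a nonzero nim-sum — there are no winning moves.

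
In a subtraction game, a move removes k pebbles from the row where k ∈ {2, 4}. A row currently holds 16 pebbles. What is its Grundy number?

Grundy values for subtraction set {2, 4}:
k:     0  1  2  3  4  5  6  7  8  9 10 11 12 13 14 15 16
g(k):  0  0  1  1  2  2  0  0  1  1  2  2  0  0  1  1  2
So g(16) = 2.

2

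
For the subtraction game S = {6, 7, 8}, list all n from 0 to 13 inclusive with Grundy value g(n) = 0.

0, 1, 2, 3, 4, 5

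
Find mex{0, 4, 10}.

1

0 is in the set but 1 is not, so the mex is 1.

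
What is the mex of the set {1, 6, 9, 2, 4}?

0

0 is not in the set, so the mex is 0.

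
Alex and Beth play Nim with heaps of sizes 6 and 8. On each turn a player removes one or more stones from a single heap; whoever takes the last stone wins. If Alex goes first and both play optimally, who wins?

In binary:
  0110  (6)
  1000  (8)
  ----
  1110  (14)
The nim-sum is 14 ≠ 0, so this is an N-position: the player to move can win; Alex has a winning move.

Alex wins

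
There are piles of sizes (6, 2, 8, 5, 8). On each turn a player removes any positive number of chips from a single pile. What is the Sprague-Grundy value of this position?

Compute the nim-sum pairwise:
6 ^ 2 = 4
4 ^ 8 = 12
12 ^ 5 = 9
9 ^ 8 = 1

1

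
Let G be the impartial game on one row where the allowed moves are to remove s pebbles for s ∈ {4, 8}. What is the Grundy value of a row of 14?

0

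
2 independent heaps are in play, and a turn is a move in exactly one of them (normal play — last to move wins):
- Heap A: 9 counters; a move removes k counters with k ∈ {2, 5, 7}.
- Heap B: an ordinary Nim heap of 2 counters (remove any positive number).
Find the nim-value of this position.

0

Grundy values for heap A (subtraction set {2, 5, 7}):
g(0) = mex{} = 0
g(1) = mex{} = 0
g(2) = mex{0} = 1
g(3) = mex{0} = 1
g(4) = mex{1} = 0
g(5) = mex{0,1} = 2
g(6) = mex{0} = 1
g(7) = mex{0,1,2} = 3
g(8) = mex{0,1} = 2
g(9) = mex{0,1,3} = 2
So g(9) = 2.
Heap B is a plain Nim heap of size 2, so its Grundy value is 2.
By the Sprague-Grundy theorem, the Grundy value of a sum of independent games is the XOR of the component values.
Combined value = 2 XOR 2 = 0.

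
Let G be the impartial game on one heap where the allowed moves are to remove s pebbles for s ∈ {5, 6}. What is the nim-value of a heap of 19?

1

Grundy values for subtraction set {5, 6}:
k:     0  1  2  3  4  5  6  7  8  9 10 11 12 13 14 15 16 17 18 19
g(k):  0  0  0  0  0  1  1  1  1  1  2  0  0  0  0  0  1  1  1  1
So g(19) = 1.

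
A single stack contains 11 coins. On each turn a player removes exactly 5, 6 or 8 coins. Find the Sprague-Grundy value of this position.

2

Build the Grundy sequence with g(k) = mex{g(k−s) : s ∈ {5, 6, 8}, s ≤ k}:
k:     0  1  2  3  4  5  6  7  8  9 10 11
g(k):  0  0  0  0  0  1  1  1  1  1  2  2
So g(11) = 2.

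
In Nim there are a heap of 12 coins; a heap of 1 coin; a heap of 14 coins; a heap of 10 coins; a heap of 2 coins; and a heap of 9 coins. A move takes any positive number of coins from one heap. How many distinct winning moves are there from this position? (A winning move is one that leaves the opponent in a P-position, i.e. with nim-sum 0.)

3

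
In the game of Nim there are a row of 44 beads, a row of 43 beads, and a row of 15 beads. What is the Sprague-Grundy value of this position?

8

In binary:
  101100  (44)
  101011  (43)
  001111  (15)
  ------
  001000  (8)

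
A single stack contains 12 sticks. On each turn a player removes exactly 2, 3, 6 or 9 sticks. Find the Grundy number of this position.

0

Grundy values for subtraction set {2, 3, 6, 9}:
k:     0  1  2  3  4  5  6  7  8  9 10 11 12
g(k):  0  0  1  1  2  0  3  1  2  2  3  3  0
So g(12) = 0.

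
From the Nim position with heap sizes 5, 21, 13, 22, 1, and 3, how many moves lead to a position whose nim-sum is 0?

Write each in binary and XOR column by column:
  00101  (5)
  10101  (21)
  01101  (13)
  10110  (22)
  00001  (1)
  00011  (3)
  -----
  01001  (9)
The overall nim-sum is X = 9. A heap of size p has a winning move iff p XOR X < p (reduce it to p XOR X).
  5: 5 XOR 9 = 12 ≥ 5 — no move.
  21: 21 XOR 9 = 28 ≥ 21 — no move.
  13: 13 XOR 9 = 4 < 13 — winning move (to 4).
  22: 22 XOR 9 = 31 ≥ 22 — no move.
  1: 1 XOR 9 = 8 ≥ 1 — no move.
  3: 3 XOR 9 = 10 ≥ 3 — no move.
That gives 1 winning move.

1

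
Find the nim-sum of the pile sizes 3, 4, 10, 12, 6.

7

In binary:
  0011  (3)
  0100  (4)
  1010  (10)
  1100  (12)
  0110  (6)
  ----
  0111  (7)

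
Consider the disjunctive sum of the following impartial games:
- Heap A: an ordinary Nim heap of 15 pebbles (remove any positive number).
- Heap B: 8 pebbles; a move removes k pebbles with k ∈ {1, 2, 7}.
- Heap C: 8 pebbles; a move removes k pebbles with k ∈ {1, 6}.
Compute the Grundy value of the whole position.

Heap A is a plain Nim heap of size 15, so its Grundy value is 15.
Grundy values for heap B (subtraction set {1, 2, 7}):
g(0) = mex{} = 0
g(1) = mex{0} = 1
g(2) = mex{0,1} = 2
g(3) = mex{1,2} = 0
g(4) = mex{0,2} = 1
g(5) = mex{0,1} = 2
g(6) = mex{1,2} = 0
g(7) = mex{0,2} = 1
g(8) = mex{0,1} = 2
So g(8) = 2.
Grundy values for heap C (subtraction set {1, 6}):
g(0) = mex{} = 0
g(1) = mex{0} = 1
g(2) = mex{1} = 0
g(3) = mex{0} = 1
g(4) = mex{1} = 0
g(5) = mex{0} = 1
g(6) = mex{0,1} = 2
g(7) = mex{1,2} = 0
g(8) = mex{0} = 1
So g(8) = 1.
By the Sprague-Grundy theorem, the Grundy value of a sum of independent games is the XOR of the component values.
Combined value = 15 XOR 2 XOR 1 = 12.

12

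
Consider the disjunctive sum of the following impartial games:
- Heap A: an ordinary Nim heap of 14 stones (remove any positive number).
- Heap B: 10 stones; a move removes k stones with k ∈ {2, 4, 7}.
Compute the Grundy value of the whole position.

12

Heap A is a plain Nim heap of size 14, so its Grundy value is 14.
Grundy values for heap B (subtraction set {2, 4, 7}):
g(0) = mex{} = 0
g(1) = mex{} = 0
g(2) = mex{0} = 1
g(3) = mex{0} = 1
g(4) = mex{0,1} = 2
g(5) = mex{0,1} = 2
g(6) = mex{1,2} = 0
g(7) = mex{0,1,2} = 3
g(8) = mex{0,2} = 1
g(9) = mex{1,2,3} = 0
g(10) = mex{0,1} = 2
So g(10) = 2.
The value of a disjunctive sum is the nim-sum of the parts.
Combined value = 14 ⊕ 2 = 12.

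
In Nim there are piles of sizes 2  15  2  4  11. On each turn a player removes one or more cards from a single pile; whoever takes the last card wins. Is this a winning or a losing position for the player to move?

Losing position

Write each in binary and XOR column by column:
  0010  (2)
  1111  (15)
  0010  (2)
  0100  (4)
  1011  (11)
  ----
  0000  (0)
The nim-sum is 0, so this is a P-position: the player to move is in a losing position under optimal play.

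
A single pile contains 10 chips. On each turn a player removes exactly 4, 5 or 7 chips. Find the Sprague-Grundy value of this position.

Compute g(0), g(1), … for moves {4, 5, 7}:
k:     0  1  2  3  4  5  6  7  8  9 10
g(k):  0  0  0  0  1  1  1  1  2  2  2
So g(10) = 2.

2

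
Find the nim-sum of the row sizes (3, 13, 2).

12

Nim-sum: 3 ⊕ 13 ⊕ 2 = 12.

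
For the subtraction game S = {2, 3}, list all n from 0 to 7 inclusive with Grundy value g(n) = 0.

0, 1, 5, 6

Compute g(0), g(1), … for moves {2, 3}:
g(0) = mex{} = 0
g(1) = mex{} = 0
g(2) = mex{0} = 1
g(3) = mex{0} = 1
g(4) = mex{0,1} = 2
g(5) = mex{1} = 0
g(6) = mex{1,2} = 0
g(7) = mex{0,2} = 1
The P-positions (g = 0) in 0..7 are 0, 1, 5, 6.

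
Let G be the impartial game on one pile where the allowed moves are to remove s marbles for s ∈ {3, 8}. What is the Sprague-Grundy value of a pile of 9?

1

Compute g(0), g(1), … for moves {3, 8}:
k:     0  1  2  3  4  5  6  7  8  9
g(k):  0  0  0  1  1  1  0  0  2  1
So g(9) = 1.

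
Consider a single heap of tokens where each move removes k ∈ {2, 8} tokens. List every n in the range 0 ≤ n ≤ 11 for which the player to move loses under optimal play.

0, 1, 4, 5, 10, 11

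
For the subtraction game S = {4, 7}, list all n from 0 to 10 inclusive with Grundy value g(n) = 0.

0, 1, 2, 3

Build the Grundy sequence with g(k) = mex{g(k−s) : s ∈ {4, 7}, s ≤ k}:
k:     0  1  2  3  4  5  6  7  8  9 10
g(k):  0  0  0  0  1  1  1  1  2  2  2
The P-positions (g = 0) in 0..10 are 0, 1, 2, 3.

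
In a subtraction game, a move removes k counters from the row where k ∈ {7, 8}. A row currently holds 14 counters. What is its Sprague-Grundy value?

Build the Grundy sequence with g(k) = mex{g(k−s) : s ∈ {7, 8}, s ≤ k}:
g(0) = mex{} = 0
g(1) = mex{} = 0
g(2) = mex{} = 0
g(3) = mex{} = 0
g(4) = mex{} = 0
g(5) = mex{} = 0
g(6) = mex{} = 0
g(7) = mex{0} = 1
g(8) = mex{0} = 1
g(9) = mex{0} = 1
g(10) = mex{0} = 1
g(11) = mex{0} = 1
g(12) = mex{0} = 1
g(13) = mex{0} = 1
g(14) = mex{0,1} = 2
So g(14) = 2.

2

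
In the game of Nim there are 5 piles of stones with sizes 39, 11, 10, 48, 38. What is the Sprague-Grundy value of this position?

In binary:
  100111  (39)
  001011  (11)
  001010  (10)
  110000  (48)
  100110  (38)
  ------
  110000  (48)

48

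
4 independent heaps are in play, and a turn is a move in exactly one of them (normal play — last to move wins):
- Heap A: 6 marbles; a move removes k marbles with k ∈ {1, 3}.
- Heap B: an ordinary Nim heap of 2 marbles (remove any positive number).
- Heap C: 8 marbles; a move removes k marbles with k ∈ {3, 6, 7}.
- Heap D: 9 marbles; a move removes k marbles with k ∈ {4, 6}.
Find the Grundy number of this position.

Grundy values for heap A (subtraction set {1, 3}):
k:     0  1  2  3  4  5  6
g(k):  0  1  0  1  0  1  0
So g(6) = 0.
Heap B is a plain Nim heap of size 2, so its Grundy value is 2.
For heap C, compute g(0), g(1), … with moves {3, 6, 7}:
g(0) = mex{} = 0
g(1) = mex{} = 0
g(2) = mex{} = 0
g(3) = mex{0} = 1
g(4) = mex{0} = 1
g(5) = mex{0} = 1
g(6) = mex{0,1} = 2
g(7) = mex{0,1} = 2
g(8) = mex{0,1} = 2
So g(8) = 2.
For heap D, compute g(0), g(1), … with moves {4, 6}:
g(0) = mex{} = 0
g(1) = mex{} = 0
g(2) = mex{} = 0
g(3) = mex{} = 0
g(4) = mex{0} = 1
g(5) = mex{0} = 1
g(6) = mex{0} = 1
g(7) = mex{0} = 1
g(8) = mex{0,1} = 2
g(9) = mex{0,1} = 2
So g(9) = 2.
By the Sprague-Grundy theorem, the Grundy value of a sum of independent games is the XOR of the component values.
Combined value = 0 ⊕ 2 ⊕ 2 ⊕ 2 = 2.

2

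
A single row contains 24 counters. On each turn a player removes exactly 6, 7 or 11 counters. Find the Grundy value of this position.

1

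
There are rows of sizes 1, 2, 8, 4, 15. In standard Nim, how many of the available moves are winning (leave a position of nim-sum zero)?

Bitwise XOR of the heap sizes:
  0001  (1)
  0010  (2)
  1000  (8)
  0100  (4)
  1111  (15)
  ----
  0000  (0)
The nim-sum is already 0, so every move leaves a nonzero nim-sum — there are no winning moves.

0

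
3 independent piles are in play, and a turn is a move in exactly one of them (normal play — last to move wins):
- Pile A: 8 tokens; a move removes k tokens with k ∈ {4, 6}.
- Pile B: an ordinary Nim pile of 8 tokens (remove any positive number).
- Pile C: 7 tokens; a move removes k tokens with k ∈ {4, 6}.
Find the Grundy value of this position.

11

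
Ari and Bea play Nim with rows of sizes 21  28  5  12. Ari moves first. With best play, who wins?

Bea wins

Compute the nim-sum pairwise:
21 ^ 28 = 9
9 ^ 5 = 12
12 ^ 12 = 0
The nim-sum is 0, so this is a P-position: the player to move is in a losing position under optimal play; Ari is about to move from it and so loses — Bea wins.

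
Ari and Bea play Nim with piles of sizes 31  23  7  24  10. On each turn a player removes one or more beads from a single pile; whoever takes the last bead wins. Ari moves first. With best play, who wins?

Write each in binary and XOR column by column:
  11111  (31)
  10111  (23)
  00111  (7)
  11000  (24)
  01010  (10)
  -----
  11101  (29)
The nim-sum is 29 ≠ 0, so this is an N-position: the player to move can win; Ari has a winning move.

Ari wins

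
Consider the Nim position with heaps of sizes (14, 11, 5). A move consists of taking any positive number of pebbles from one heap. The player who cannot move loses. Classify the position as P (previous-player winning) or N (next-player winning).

Nim-sum: 14 ^ 11 ^ 5 = 0.
The nim-sum is 0, so this is a P-position: the player to move is in a losing position under optimal play.

P-position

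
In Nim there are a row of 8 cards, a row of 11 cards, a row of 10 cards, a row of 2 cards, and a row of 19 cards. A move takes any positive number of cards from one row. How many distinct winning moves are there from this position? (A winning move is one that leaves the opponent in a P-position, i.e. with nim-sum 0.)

Nim-sum: 8 XOR 11 XOR 10 XOR 2 XOR 19 = 24.
The overall nim-sum is X = 24. A row of size p has a winning move iff p XOR X < p (reduce it to p XOR X).
  8: 8 XOR 24 = 16 ≥ 8 — no move.
  11: 11 XOR 24 = 19 ≥ 11 — no move.
  10: 10 XOR 24 = 18 ≥ 10 — no move.
  2: 2 XOR 24 = 26 ≥ 2 — no move.
  19: 19 XOR 24 = 11 < 19 — winning move (to 11).
That gives 1 winning move.

1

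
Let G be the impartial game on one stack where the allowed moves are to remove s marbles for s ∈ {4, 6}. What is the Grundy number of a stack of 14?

1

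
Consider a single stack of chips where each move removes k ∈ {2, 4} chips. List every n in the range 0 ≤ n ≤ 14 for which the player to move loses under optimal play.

0, 1, 6, 7, 12, 13

Build the Grundy sequence with g(k) = mex{g(k−s) : s ∈ {2, 4}, s ≤ k}:
k:     0  1  2  3  4  5  6  7  8  9 10 11 12 13 14
g(k):  0  0  1  1  2  2  0  0  1  1  2  2  0  0  1
The P-positions (g = 0) in 0..14 are 0, 1, 6, 7, 12, 13.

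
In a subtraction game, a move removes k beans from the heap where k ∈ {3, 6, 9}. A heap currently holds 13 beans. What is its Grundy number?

0

Grundy values for subtraction set {3, 6, 9}:
g(0) = mex{} = 0
g(1) = mex{} = 0
g(2) = mex{} = 0
g(3) = mex{0} = 1
g(4) = mex{0} = 1
g(5) = mex{0} = 1
g(6) = mex{0,1} = 2
g(7) = mex{0,1} = 2
g(8) = mex{0,1} = 2
g(9) = mex{0,1,2} = 3
g(10) = mex{0,1,2} = 3
g(11) = mex{0,1,2} = 3
g(12) = mex{1,2,3} = 0
g(13) = mex{1,2,3} = 0
So g(13) = 0.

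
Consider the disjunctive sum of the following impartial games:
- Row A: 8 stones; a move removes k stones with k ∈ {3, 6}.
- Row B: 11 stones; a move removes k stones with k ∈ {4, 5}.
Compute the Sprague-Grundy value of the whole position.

2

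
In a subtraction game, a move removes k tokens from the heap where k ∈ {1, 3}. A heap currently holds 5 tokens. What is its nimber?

1

Compute g(0), g(1), … for moves {1, 3}:
k:     0  1  2  3  4  5
g(k):  0  1  0  1  0  1
So g(5) = 1.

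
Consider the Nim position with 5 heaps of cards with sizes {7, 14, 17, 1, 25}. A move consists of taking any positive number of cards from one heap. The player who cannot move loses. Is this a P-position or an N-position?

P-position

Nim-sum: 7 ⊕ 14 ⊕ 17 ⊕ 1 ⊕ 25 = 0.
The nim-sum is 0, so this is a P-position: the player to move is in a losing position under optimal play.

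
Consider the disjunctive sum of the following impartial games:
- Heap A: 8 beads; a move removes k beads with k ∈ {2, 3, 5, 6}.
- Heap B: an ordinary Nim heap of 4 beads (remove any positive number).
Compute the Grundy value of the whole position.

4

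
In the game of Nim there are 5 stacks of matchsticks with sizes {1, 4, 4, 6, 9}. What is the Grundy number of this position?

14

Compute the nim-sum pairwise:
1 XOR 4 = 5
5 XOR 4 = 1
1 XOR 6 = 7
7 XOR 9 = 14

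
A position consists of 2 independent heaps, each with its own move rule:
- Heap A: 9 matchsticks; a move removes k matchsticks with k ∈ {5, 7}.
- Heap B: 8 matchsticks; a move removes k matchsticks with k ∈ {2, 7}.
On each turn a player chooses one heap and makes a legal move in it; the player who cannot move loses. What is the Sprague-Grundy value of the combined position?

3

For heap A, compute g(0), g(1), … with moves {5, 7}:
g(0) = mex{} = 0
g(1) = mex{} = 0
g(2) = mex{} = 0
g(3) = mex{} = 0
g(4) = mex{} = 0
g(5) = mex{0} = 1
g(6) = mex{0} = 1
g(7) = mex{0} = 1
g(8) = mex{0} = 1
g(9) = mex{0} = 1
So g(9) = 1.
Build the Grundy sequence for heap B with g(k) = mex{g(k−s) : s ∈ {2, 7}, s ≤ k}:
k:     0  1  2  3  4  5  6  7  8
g(k):  0  0  1  1  0  0  1  1  2
So g(8) = 2.
The value of a disjunctive sum is the nim-sum of the parts.
Combined value = 1 XOR 2 = 3.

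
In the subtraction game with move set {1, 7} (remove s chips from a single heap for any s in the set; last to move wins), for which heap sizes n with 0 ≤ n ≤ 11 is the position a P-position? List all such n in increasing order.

Build the Grundy sequence with g(k) = mex{g(k−s) : s ∈ {1, 7}, s ≤ k}:
k:     0  1  2  3  4  5  6  7  8  9 10 11
g(k):  0  1  0  1  0  1  0  1  0  1  0  1
The P-positions (g = 0) in 0..11 are 0, 2, 4, 6, 8, 10.

0, 2, 4, 6, 8, 10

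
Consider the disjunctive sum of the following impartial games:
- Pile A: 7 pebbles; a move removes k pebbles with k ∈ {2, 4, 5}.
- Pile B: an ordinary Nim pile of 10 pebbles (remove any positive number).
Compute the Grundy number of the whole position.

Build the Grundy sequence for pile A with g(k) = mex{g(k−s) : s ∈ {2, 4, 5}, s ≤ k}:
g(0) = mex{} = 0
g(1) = mex{} = 0
g(2) = mex{0} = 1
g(3) = mex{0} = 1
g(4) = mex{0,1} = 2
g(5) = mex{0,1} = 2
g(6) = mex{0,1,2} = 3
g(7) = mex{1,2} = 0
So g(7) = 0.
Pile B is a plain Nim pile of size 10, so its Grundy value is 10.
The value of a disjunctive sum is the nim-sum of the parts.
Combined value = 0 ⊕ 10 = 10.

10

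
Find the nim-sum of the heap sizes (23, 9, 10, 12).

Nim-sum: 23 ^ 9 ^ 10 ^ 12 = 24.

24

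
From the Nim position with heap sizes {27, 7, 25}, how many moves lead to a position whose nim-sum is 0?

Nim-sum: 27 ^ 7 ^ 25 = 5.
The overall nim-sum is X = 5. A heap of size p has a winning move iff p XOR X < p (reduce it to p XOR X).
  27: 27 XOR 5 = 30 ≥ 27 — no move.
  7: 7 XOR 5 = 2 < 7 — winning move (to 2).
  25: 25 XOR 5 = 28 ≥ 25 — no move.
That gives 1 winning move.

1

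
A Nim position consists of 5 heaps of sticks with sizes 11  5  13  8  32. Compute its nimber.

43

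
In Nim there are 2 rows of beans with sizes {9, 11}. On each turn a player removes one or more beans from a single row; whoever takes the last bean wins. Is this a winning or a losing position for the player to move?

Winning position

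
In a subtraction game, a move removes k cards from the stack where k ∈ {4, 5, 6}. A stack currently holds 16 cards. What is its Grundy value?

1

Compute g(0), g(1), … for moves {4, 5, 6}:
k:     0  1  2  3  4  5  6  7  8  9 10 11 12 13 14 15 16
g(k):  0  0  0  0  1  1  1  1  2  2  0  0  0  0  1  1  1
So g(16) = 1.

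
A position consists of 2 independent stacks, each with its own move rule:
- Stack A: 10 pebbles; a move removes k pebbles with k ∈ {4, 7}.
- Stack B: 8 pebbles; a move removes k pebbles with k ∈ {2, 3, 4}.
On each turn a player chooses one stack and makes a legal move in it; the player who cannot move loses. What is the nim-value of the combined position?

For stack A, compute g(0), g(1), … with moves {4, 7}:
k:     0  1  2  3  4  5  6  7  8  9 10
g(k):  0  0  0  0  1  1  1  1  2  2  2
So g(10) = 2.
Grundy values for stack B (subtraction set {2, 3, 4}):
k:     0  1  2  3  4  5  6  7  8
g(k):  0  0  1  1  2  2  0  0  1
So g(8) = 1.
The value of a disjunctive sum is the nim-sum of the parts.
Combined value = 2 XOR 1 = 3.

3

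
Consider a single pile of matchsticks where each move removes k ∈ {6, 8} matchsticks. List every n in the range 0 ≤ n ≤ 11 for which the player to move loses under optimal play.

0, 1, 2, 3, 4, 5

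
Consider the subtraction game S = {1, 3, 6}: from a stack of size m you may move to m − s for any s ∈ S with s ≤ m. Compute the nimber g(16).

3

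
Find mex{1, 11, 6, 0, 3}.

The values 0, 1 are all present; 2 is the first non-negative integer missing from the set.

2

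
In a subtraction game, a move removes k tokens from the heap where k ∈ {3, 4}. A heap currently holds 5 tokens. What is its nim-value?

Build the Grundy sequence with g(k) = mex{g(k−s) : s ∈ {3, 4}, s ≤ k}:
k:     0  1  2  3  4  5
g(k):  0  0  0  1  1  1
So g(5) = 1.

1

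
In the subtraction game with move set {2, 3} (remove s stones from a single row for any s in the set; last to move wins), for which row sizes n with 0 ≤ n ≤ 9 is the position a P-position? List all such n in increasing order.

Build the Grundy sequence with g(k) = mex{g(k−s) : s ∈ {2, 3}, s ≤ k}:
g(0) = mex{} = 0
g(1) = mex{} = 0
g(2) = mex{0} = 1
g(3) = mex{0} = 1
g(4) = mex{0,1} = 2
g(5) = mex{1} = 0
g(6) = mex{1,2} = 0
g(7) = mex{0,2} = 1
g(8) = mex{0} = 1
g(9) = mex{0,1} = 2
The P-positions (g = 0) in 0..9 are 0, 1, 5, 6.

0, 1, 5, 6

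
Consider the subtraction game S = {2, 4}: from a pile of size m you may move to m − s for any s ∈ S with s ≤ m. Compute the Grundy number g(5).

Compute g(0), g(1), … for moves {2, 4}:
k:     0  1  2  3  4  5
g(k):  0  0  1  1  2  2
So g(5) = 2.

2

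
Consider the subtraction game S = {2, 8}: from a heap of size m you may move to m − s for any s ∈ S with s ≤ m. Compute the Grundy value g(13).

1

Build the Grundy sequence with g(k) = mex{g(k−s) : s ∈ {2, 8}, s ≤ k}:
g(0) = mex{} = 0
g(1) = mex{} = 0
g(2) = mex{0} = 1
g(3) = mex{0} = 1
g(4) = mex{1} = 0
g(5) = mex{1} = 0
g(6) = mex{0} = 1
g(7) = mex{0} = 1
g(8) = mex{0,1} = 2
g(9) = mex{0,1} = 2
g(10) = mex{1,2} = 0
g(11) = mex{1,2} = 0
g(12) = mex{0} = 1
g(13) = mex{0} = 1
So g(13) = 1.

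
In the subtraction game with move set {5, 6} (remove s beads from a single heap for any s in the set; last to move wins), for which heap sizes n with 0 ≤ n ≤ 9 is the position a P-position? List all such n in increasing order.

0, 1, 2, 3, 4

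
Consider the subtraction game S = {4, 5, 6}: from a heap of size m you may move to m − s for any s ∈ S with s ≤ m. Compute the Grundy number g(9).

2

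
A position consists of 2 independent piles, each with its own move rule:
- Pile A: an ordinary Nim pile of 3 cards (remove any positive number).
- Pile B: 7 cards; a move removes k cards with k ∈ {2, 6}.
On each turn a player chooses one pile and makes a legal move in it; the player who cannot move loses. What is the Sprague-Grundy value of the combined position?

Pile A is a plain Nim pile of size 3, so its Grundy value is 3.
For pile B, compute g(0), g(1), … with moves {2, 6}:
k:     0  1  2  3  4  5  6  7
g(k):  0  0  1  1  0  0  1  1
So g(7) = 1.
The value of a disjunctive sum is the nim-sum of the parts.
Combined value = 3 XOR 1 = 2.

2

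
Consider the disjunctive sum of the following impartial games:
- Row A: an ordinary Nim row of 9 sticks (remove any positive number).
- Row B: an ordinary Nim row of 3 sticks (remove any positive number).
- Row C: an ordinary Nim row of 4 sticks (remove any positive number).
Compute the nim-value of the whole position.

Row A is a plain Nim row of size 9, so its Grundy value is 9.
Row B is a plain Nim row of size 3, so its Grundy value is 3.
Row C is a plain Nim row of size 4, so its Grundy value is 4.
The value of a disjunctive sum is the nim-sum of the parts.
Combined value = 9 ⊕ 3 ⊕ 4 = 14.

14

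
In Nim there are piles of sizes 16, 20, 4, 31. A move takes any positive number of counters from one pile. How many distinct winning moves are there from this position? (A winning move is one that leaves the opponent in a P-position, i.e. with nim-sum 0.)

3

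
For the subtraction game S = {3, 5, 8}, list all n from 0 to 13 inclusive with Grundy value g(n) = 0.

Grundy values for subtraction set {3, 5, 8}:
k:     0  1  2  3  4  5  6  7  8  9 10 11 12 13
g(k):  0  0  0  1  1  1  2  2  2  3  3  0  0  0
The P-positions (g = 0) in 0..13 are 0, 1, 2, 11, 12, 13.

0, 1, 2, 11, 12, 13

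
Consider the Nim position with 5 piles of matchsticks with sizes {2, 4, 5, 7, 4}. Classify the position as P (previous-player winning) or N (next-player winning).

Compute the nim-sum pairwise:
2 ⊕ 4 = 6
6 ⊕ 5 = 3
3 ⊕ 7 = 4
4 ⊕ 4 = 0
The nim-sum is 0, so this is a P-position: the player to move is in a losing position under optimal play.

P-position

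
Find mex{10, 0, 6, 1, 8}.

The values 0, 1 are all present; 2 is the first non-negative integer missing from the set.

2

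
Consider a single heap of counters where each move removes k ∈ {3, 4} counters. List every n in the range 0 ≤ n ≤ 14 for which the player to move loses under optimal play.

0, 1, 2, 7, 8, 9, 14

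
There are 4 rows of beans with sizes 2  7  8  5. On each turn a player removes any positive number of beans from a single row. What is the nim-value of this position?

8

Nim-sum: 2 ^ 7 ^ 8 ^ 5 = 8.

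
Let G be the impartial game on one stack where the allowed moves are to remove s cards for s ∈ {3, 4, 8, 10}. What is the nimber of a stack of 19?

0

Build the Grundy sequence with g(k) = mex{g(k−s) : s ∈ {3, 4, 8, 10}, s ≤ k}:
k:     0  1  2  3  4  5  6  7  8  9 10 11 12 13 14 15 16 17 18 19
g(k):  0  0  0  1  1  1  2  0  2  3  1  3  4  0  0  2  1  1  3  0
So g(19) = 0.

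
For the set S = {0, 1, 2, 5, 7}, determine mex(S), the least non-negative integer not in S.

The values 0, 1, 2 are all present; 3 is the first non-negative integer missing from the set.

3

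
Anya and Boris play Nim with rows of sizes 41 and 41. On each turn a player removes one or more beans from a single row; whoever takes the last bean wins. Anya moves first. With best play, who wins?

Boris wins

In binary:
  101001  (41)
  101001  (41)
  ------
  000000  (0)
The nim-sum is 0, so this is a P-position: the player to move is in a losing position under optimal play; Anya is about to move from it and so loses — Boris wins.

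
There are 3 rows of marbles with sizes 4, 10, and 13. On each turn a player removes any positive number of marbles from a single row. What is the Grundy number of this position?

Compute the nim-sum pairwise:
4 ^ 10 = 14
14 ^ 13 = 3

3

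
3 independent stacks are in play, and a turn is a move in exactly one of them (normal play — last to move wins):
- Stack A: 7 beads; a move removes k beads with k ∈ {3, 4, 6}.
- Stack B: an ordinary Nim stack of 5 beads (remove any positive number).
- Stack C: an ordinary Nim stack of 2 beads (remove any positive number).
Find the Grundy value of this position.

5

Grundy values for stack A (subtraction set {3, 4, 6}):
k:     0  1  2  3  4  5  6  7
g(k):  0  0  0  1  1  1  2  2
So g(7) = 2.
Stack B is a plain Nim stack of size 5, so its Grundy value is 5.
Stack C is a plain Nim stack of size 2, so its Grundy value is 2.
By the Sprague-Grundy theorem, the Grundy value of a sum of independent games is the XOR of the component values.
Combined value = 2 XOR 5 XOR 2 = 5.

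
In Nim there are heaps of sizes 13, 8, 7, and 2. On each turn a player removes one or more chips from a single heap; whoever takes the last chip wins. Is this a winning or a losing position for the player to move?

Losing position

Bitwise XOR of the heap sizes:
  1101  (13)
  1000  (8)
  0111  (7)
  0010  (2)
  ----
  0000  (0)
The nim-sum is 0, so this is a P-position: the player to move is in a losing position under optimal play.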